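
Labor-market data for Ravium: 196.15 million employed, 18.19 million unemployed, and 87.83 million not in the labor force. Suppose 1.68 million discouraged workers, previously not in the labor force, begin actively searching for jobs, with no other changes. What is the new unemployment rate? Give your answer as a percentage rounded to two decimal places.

Initially, labor force = 196.15 + 18.19 = 214.34 million, so u = 18.19/214.34 = 8.49%.
After the change, unemployed and labor force both rise by 1.68 → E = 196.15, U = 19.87, labor force = 216.02 million.
New unemployment rate = 19.87 / 216.02 = 9.20%.

New unemployment rate ≈ 9.20%.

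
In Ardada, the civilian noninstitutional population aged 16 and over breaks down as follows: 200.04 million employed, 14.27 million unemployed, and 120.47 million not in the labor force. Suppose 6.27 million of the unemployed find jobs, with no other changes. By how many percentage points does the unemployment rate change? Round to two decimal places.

Initially, labor force = 200.04 + 14.27 = 214.31 million, so u = 14.27/214.31 = 6.66%.
After the change, unemployed falls and employed rises by 6.27; labor force unchanged → E = 206.31, U = 8.00, labor force = 214.31 million.
New unemployment rate = 8.00 / 214.31 = 3.73%.
Change = 3.73% − 6.66% = −2.93 percentage points.

The unemployment rate changes by −2.93 percentage points.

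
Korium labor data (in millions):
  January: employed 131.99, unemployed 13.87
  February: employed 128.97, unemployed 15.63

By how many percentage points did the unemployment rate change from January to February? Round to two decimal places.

January: labor force = 131.99 + 13.87 = 145.86; u = 13.87/145.86 = 9.51%.
February: labor force = 128.97 + 15.63 = 144.60; u = 15.63/144.60 = 10.81%.
Change = 10.81% − 9.51% = +1.30 pp.

The unemployment rate changed by +1.30 percentage points.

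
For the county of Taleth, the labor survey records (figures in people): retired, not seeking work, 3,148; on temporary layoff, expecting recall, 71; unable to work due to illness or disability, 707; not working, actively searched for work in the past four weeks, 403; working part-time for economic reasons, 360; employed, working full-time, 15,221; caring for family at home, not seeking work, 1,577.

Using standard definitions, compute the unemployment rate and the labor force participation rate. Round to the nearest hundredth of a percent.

Unemployment rate ≈ 2.95%; labor force participation rate ≈ 74.72%.

Employed = 360 + 15,221 = 15,581 (anyone who worked, including part-time for economic reasons, counts as employed).
Unemployed = 71 + 403 = 474 (jobless and actively searching, or on temporary layoff).
Labor force = 15,581 + 474 = 16,055.
Not in labor force = 3,148 + 707 + 1,577 = 5,432 (those not working and not actively searching are outside the labor force).
Civilian working-age population = 16,055 + 5,432 = 21,487.
Unemployment rate = 474 / 16,055 = 2.95%.
Labor force participation rate = 16,055 / 21,487 = 74.72%.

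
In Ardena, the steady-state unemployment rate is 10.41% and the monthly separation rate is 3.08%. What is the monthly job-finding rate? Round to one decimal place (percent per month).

From u* = s/(s+f): f = s·(1−u)/u.
f = 3.08 × (1 − 0.1041) / 0.1041 = 2.7594 / 0.1041 ≈ 26.5% per month.

Job-finding rate ≈ 26.5% per month.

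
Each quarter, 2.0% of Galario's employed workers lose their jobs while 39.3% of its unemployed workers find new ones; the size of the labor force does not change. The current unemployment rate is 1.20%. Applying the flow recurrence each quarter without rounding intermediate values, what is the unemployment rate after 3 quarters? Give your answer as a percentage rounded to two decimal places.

With a fixed labor force, u_{t+1} = u_t + s·(1−u_t) − f·u_t = u_t·(1−s−f) + s.
Here 1−s−f = 0.587 and s = 0.020.
u_1 = 0.012000 × 0.587 + 0.020 = 0.027044.
u_2 = 0.027044 × 0.587 + 0.020 = 0.035875.
u_3 = 0.035875 × 0.587 + 0.020 = 0.041059.

Unemployment rate after three quarters ≈ 4.11%.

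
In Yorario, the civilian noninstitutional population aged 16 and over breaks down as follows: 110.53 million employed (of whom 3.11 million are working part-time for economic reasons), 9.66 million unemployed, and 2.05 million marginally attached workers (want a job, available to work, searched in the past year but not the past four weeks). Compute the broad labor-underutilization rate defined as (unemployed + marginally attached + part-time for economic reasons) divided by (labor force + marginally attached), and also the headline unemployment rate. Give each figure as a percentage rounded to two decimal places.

Labor force = 110.53 + 9.66 = 120.19 million.
Numerator = 9.66 + 2.05 + 3.11 = 14.82 million.
Denominator = 120.19 + 2.05 = 122.24 million.
Broad rate = 14.82 / 122.24 = 12.12%.
Headline unemployment rate = 9.66 / 120.19 = 8.04%.

Broad underutilization rate ≈ 12.12%; headline unemployment rate ≈ 8.04%.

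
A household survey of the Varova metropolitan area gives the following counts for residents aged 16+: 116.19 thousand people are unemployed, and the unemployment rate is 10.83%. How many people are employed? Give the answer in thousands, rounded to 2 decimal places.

About 956.66 thousand are employed.

Labor force = U / u = 116.19 / 0.1083 ≈ 1,072.85 thousand.
Employed = labor force − unemployed = 1,072.85 − 116.19 = 956.66 thousand.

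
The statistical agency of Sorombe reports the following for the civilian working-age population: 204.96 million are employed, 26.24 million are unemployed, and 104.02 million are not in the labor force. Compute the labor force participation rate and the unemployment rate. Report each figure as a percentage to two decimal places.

Labor force = employed + unemployed = 204.96 + 26.24 = 231.20 million.
Working-age population = 231.20 + 104.02 = 335.22 million.
Unemployment rate = 26.24 / 231.20 = 11.35%.
Labor force participation rate = 231.20 / 335.22 = 68.97%.

Labor force participation rate ≈ 68.97%; unemployment rate ≈ 11.35%.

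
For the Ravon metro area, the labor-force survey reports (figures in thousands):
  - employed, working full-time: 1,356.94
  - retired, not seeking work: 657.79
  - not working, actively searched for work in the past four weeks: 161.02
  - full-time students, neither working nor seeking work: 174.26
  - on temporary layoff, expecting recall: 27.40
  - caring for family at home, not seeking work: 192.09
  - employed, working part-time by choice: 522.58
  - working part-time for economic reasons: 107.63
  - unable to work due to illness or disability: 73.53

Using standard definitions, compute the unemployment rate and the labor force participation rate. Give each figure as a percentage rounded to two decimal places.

Unemployment rate ≈ 8.66%; labor force participation rate ≈ 66.47%.

Employed = 1,356.94 + 522.58 + 107.63 = 1,987.15 thousand (anyone who worked, including part-time for economic reasons, counts as employed).
Unemployed = 161.02 + 27.40 = 188.42 thousand (jobless and actively searching, or on temporary layoff).
Labor force = 1,987.15 + 188.42 = 2,175.57 thousand.
Not in labor force = 657.79 + 174.26 + 192.09 + 73.53 = 1,097.67 thousand (those not working and not actively searching are outside the labor force).
Civilian working-age population = 2,175.57 + 1,097.67 = 3,273.24 thousand.
Unemployment rate = 188.42 / 2,175.57 = 8.66%.
Labor force participation rate = 2,175.57 / 3,273.24 = 66.47%.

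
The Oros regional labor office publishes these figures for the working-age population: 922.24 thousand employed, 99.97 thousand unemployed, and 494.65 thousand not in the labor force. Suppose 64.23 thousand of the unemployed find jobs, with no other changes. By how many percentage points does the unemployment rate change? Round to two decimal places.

Initially, labor force = 922.24 + 99.97 = 1,022.21 thousand, so u = 99.97/1,022.21 = 9.78%.
After the change, unemployed falls and employed rises by 64.23; labor force unchanged → E = 986.47, U = 35.74, labor force = 1,022.21 thousand.
New unemployment rate = 35.74 / 1,022.21 = 3.50%.
Change = 3.50% − 9.78% = −6.28 percentage points.

The unemployment rate changes by −6.28 percentage points.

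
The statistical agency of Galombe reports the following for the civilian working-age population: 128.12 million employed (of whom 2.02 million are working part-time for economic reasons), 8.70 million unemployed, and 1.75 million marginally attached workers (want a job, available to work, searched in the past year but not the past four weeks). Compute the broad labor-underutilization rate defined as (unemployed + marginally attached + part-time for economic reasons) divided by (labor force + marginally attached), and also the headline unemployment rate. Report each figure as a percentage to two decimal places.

Labor force = 128.12 + 8.70 = 136.82 million.
Numerator = 8.70 + 1.75 + 2.02 = 12.47 million.
Denominator = 136.82 + 1.75 = 138.57 million.
Broad rate = 12.47 / 138.57 = 9.00%.
Headline unemployment rate = 8.70 / 136.82 = 6.36%.

Broad underutilization rate ≈ 9.00%; headline unemployment rate ≈ 6.36%.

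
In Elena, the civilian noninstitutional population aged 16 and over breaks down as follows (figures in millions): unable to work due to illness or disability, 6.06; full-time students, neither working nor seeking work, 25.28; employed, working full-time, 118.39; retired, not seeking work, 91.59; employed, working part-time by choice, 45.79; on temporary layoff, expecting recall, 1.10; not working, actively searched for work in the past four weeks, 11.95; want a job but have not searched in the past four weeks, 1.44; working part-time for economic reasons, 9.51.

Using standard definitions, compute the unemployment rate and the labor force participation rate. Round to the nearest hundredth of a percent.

Employed = 118.39 + 45.79 + 9.51 = 173.69 million (anyone who worked, including part-time for economic reasons, counts as employed).
Unemployed = 1.10 + 11.95 = 13.05 million (jobless and actively searching, or on temporary layoff).
Labor force = 173.69 + 13.05 = 186.74 million.
Not in labor force = 6.06 + 25.28 + 91.59 + 1.44 = 124.37 million (those not working and not actively searching are outside the labor force — including those who want a job but have given up searching).
Civilian working-age population = 186.74 + 124.37 = 311.11 million.
Unemployment rate = 13.05 / 186.74 = 6.99%.
Labor force participation rate = 186.74 / 311.11 = 60.02%.

Unemployment rate ≈ 6.99%; labor force participation rate ≈ 60.02%.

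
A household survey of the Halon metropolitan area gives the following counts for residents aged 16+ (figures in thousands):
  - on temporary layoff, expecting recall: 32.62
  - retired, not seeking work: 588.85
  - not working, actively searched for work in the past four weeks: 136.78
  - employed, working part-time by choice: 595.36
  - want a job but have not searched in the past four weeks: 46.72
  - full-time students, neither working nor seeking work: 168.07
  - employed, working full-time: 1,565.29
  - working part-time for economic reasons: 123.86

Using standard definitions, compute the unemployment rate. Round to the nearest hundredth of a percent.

Unemployment rate ≈ 6.90%.

Employed = 595.36 + 1,565.29 + 123.86 = 2,284.51 thousand (anyone who worked, including part-time for economic reasons, counts as employed).
Unemployed = 32.62 + 136.78 = 169.40 thousand (jobless and actively searching, or on temporary layoff).
Labor force = 2,284.51 + 169.40 = 2,453.91 thousand.
Unemployment rate = 169.40 / 2,453.91 = 6.90%.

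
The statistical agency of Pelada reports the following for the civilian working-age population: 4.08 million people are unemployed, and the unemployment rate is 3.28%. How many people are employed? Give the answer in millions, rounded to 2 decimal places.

About 120.31 million are employed.

Labor force = U / u = 4.08 / 0.0328 ≈ 124.39 million.
Employed = labor force − unemployed = 124.39 − 4.08 = 120.31 million.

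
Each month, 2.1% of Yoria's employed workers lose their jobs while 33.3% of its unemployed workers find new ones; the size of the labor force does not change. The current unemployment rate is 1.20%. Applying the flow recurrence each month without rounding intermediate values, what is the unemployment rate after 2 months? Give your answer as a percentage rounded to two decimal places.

With a fixed labor force, u_{t+1} = u_t + s·(1−u_t) − f·u_t = u_t·(1−s−f) + s.
Here 1−s−f = 0.646 and s = 0.021.
u_1 = 0.012000 × 0.646 + 0.021 = 0.028752.
u_2 = 0.028752 × 0.646 + 0.021 = 0.039574.

Unemployment rate after two months ≈ 3.96%.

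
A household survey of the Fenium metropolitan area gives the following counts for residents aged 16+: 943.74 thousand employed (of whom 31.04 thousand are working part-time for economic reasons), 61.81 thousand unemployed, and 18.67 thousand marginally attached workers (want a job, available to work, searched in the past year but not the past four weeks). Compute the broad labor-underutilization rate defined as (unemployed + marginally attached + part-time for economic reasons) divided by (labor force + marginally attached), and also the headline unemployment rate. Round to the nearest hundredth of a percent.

Broad underutilization rate ≈ 10.89%; headline unemployment rate ≈ 6.15%.

Labor force = 943.74 + 61.81 = 1,005.55 thousand.
Numerator = 61.81 + 18.67 + 31.04 = 111.52 thousand.
Denominator = 1,005.55 + 18.67 = 1,024.22 thousand.
Broad rate = 111.52 / 1,024.22 = 10.89%.
Headline unemployment rate = 61.81 / 1,005.55 = 6.15%.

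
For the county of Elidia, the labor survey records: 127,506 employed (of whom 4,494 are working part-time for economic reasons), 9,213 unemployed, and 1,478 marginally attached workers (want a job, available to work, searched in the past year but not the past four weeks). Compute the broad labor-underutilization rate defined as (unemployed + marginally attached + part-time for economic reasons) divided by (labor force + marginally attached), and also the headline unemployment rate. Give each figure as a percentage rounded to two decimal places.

Broad underutilization rate ≈ 10.99%; headline unemployment rate ≈ 6.74%.

Labor force = 127,506 + 9,213 = 136,719.
Numerator = 9,213 + 1,478 + 4,494 = 15,185.
Denominator = 136,719 + 1,478 = 138,197.
Broad rate = 15,185 / 138,197 = 10.99%.
Headline unemployment rate = 9,213 / 136,719 = 6.74%.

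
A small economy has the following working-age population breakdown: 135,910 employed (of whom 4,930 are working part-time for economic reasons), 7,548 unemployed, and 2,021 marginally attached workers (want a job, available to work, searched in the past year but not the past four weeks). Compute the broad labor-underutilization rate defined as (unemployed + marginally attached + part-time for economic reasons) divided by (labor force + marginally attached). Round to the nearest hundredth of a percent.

Labor force = 135,910 + 7,548 = 143,458.
Numerator = 7,548 + 2,021 + 4,930 = 14,499.
Denominator = 143,458 + 2,021 = 145,479.
Broad rate = 14,499 / 145,479 = 9.97%.

Broad underutilization rate ≈ 9.97%.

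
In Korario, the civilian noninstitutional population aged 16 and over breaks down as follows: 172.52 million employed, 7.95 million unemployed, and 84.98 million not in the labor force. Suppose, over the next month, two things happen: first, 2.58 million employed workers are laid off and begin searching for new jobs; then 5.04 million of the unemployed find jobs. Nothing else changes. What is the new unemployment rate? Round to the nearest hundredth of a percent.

Initially, labor force = 172.52 + 7.95 = 180.47 million, so u = 7.95/180.47 = 4.41%.
After the first change, employed falls and unemployed rises by 2.58; labor force unchanged → E = 169.94, U = 10.53, labor force = 180.47 million.
After the second change, unemployed falls and employed rises by 5.04; labor force unchanged → E = 174.98, U = 5.49, labor force = 180.47 million.
New unemployment rate = 5.49 / 180.47 = 3.04%.

New unemployment rate ≈ 3.04%.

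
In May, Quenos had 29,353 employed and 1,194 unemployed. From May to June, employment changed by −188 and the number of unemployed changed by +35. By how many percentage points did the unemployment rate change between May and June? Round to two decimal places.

The unemployment rate changed by +0.13 percentage points.

May: labor force = 29,353 + 1,194 = 30,547; u = 1,194/30,547 = 3.91%.
June: labor force = 29,165 + 1,229 = 30,394; u = 1,229/30,394 = 4.04%.
Change = 4.04% − 3.91% = +0.13 pp.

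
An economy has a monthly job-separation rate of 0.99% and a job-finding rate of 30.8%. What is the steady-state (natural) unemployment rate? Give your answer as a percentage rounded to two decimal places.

Steady-state unemployment rate ≈ 3.11%.

At steady state the flows balance: s·E = f·U, so U/(E+U) = s/(s+f).
u* = 0.99 / (0.99 + 30.8) = 0.99 / 31.79 = 3.11%.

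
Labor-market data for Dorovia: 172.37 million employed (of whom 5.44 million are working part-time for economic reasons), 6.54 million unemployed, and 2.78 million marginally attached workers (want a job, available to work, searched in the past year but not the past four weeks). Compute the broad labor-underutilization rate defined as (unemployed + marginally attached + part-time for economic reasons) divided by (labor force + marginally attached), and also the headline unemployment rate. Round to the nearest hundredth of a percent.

Labor force = 172.37 + 6.54 = 178.91 million.
Numerator = 6.54 + 2.78 + 5.44 = 14.76 million.
Denominator = 178.91 + 2.78 = 181.69 million.
Broad rate = 14.76 / 181.69 = 8.12%.
Headline unemployment rate = 6.54 / 178.91 = 3.66%.

Broad underutilization rate ≈ 8.12%; headline unemployment rate ≈ 3.66%.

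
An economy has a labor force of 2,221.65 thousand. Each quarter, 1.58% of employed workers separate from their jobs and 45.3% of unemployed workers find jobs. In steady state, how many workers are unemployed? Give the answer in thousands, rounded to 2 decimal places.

About 74.88 thousand are unemployed in steady state.

Steady-state unemployment rate u* = s/(s+f) = 1.58/(1.58+45.3) = 0.033703.
Unemployed = u* × labor force = 0.033703 × 2,221.65 ≈ 74.88 thousand.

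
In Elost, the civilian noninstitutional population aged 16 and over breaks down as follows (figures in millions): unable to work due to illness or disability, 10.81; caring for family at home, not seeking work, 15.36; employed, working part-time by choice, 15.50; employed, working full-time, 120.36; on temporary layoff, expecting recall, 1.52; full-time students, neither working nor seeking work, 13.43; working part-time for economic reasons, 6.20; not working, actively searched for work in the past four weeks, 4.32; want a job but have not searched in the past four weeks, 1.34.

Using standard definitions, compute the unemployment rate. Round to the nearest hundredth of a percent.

Unemployment rate ≈ 3.95%.

Employed = 15.50 + 120.36 + 6.20 = 142.06 million (anyone who worked, including part-time for economic reasons, counts as employed).
Unemployed = 1.52 + 4.32 = 5.84 million (jobless and actively searching, or on temporary layoff).
Labor force = 142.06 + 5.84 = 147.90 million.
Unemployment rate = 5.84 / 147.90 = 3.95%.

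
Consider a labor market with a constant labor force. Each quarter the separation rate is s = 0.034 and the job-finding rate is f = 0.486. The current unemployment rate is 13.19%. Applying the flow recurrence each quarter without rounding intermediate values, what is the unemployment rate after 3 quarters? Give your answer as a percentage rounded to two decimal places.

Unemployment rate after three quarters ≈ 7.27%.

With a fixed labor force, u_{t+1} = u_t + s·(1−u_t) − f·u_t = u_t·(1−s−f) + s.
Here 1−s−f = 0.480 and s = 0.034.
u_1 = 0.131900 × 0.480 + 0.034 = 0.097312.
u_2 = 0.097312 × 0.480 + 0.034 = 0.080710.
u_3 = 0.080710 × 0.480 + 0.034 = 0.072741.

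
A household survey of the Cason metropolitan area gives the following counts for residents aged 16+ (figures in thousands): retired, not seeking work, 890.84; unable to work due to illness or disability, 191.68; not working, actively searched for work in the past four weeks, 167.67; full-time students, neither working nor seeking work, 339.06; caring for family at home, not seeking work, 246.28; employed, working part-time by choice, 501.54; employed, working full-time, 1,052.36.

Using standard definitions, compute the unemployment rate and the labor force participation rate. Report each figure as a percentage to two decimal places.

Unemployment rate ≈ 9.74%; labor force participation rate ≈ 50.79%.

Employed = 501.54 + 1,052.36 = 1,553.90 thousand.
Unemployed = 167.67 thousand.
Labor force = 1,553.90 + 167.67 = 1,721.57 thousand.
Not in labor force = 890.84 + 191.68 + 339.06 + 246.28 = 1,667.86 thousand (those not working and not actively searching are outside the labor force).
Civilian working-age population = 1,721.57 + 1,667.86 = 3,389.43 thousand.
Unemployment rate = 167.67 / 1,721.57 = 9.74%.
Labor force participation rate = 1,721.57 / 3,389.43 = 50.79%.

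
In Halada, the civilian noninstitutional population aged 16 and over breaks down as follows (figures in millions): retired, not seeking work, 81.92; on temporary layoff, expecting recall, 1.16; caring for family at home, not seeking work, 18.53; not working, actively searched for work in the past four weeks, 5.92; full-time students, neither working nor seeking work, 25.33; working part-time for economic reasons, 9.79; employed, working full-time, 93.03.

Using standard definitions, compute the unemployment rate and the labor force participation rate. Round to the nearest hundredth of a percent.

Unemployment rate ≈ 6.44%; labor force participation rate ≈ 46.63%.

Employed = 9.79 + 93.03 = 102.82 million (anyone who worked, including part-time for economic reasons, counts as employed).
Unemployed = 1.16 + 5.92 = 7.08 million (jobless and actively searching, or on temporary layoff).
Labor force = 102.82 + 7.08 = 109.90 million.
Not in labor force = 81.92 + 18.53 + 25.33 = 125.78 million (those not working and not actively searching are outside the labor force).
Civilian working-age population = 109.90 + 125.78 = 235.68 million.
Unemployment rate = 7.08 / 109.90 = 6.44%.
Labor force participation rate = 109.90 / 235.68 = 46.63%.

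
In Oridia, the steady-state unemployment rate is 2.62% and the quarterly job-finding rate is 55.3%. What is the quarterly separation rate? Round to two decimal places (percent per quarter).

From u* = s/(s+f): s = u·f/(1−u).
s = 0.0262 × 55.3 / (1 − 0.0262) = 1.4489 / 0.9738 ≈ 1.49% per quarter.

Separation rate ≈ 1.49% per quarter.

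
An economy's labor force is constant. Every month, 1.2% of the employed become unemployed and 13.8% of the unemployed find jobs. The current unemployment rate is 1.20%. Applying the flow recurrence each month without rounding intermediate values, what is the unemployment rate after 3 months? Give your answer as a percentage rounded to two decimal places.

Unemployment rate after three months ≈ 3.82%.

With a fixed labor force, u_{t+1} = u_t + s·(1−u_t) − f·u_t = u_t·(1−s−f) + s.
Here 1−s−f = 0.850 and s = 0.012.
u_1 = 0.012000 × 0.850 + 0.012 = 0.022200.
u_2 = 0.022200 × 0.850 + 0.012 = 0.030870.
u_3 = 0.030870 × 0.850 + 0.012 = 0.038240.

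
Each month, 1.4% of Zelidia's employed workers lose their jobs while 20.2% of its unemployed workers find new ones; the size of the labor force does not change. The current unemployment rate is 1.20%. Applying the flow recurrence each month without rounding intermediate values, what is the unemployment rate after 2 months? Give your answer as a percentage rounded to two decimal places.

With a fixed labor force, u_{t+1} = u_t + s·(1−u_t) − f·u_t = u_t·(1−s−f) + s.
Here 1−s−f = 0.784 and s = 0.014.
u_1 = 0.012000 × 0.784 + 0.014 = 0.023408.
u_2 = 0.023408 × 0.784 + 0.014 = 0.032352.

Unemployment rate after two months ≈ 3.24%.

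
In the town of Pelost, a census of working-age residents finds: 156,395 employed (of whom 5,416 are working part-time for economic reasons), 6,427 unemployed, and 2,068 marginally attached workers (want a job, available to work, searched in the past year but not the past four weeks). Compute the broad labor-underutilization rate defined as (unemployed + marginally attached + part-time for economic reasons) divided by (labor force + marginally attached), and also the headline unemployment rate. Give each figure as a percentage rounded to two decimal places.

Broad underutilization rate ≈ 8.44%; headline unemployment rate ≈ 3.95%.

Labor force = 156,395 + 6,427 = 162,822.
Numerator = 6,427 + 2,068 + 5,416 = 13,911.
Denominator = 162,822 + 2,068 = 164,890.
Broad rate = 13,911 / 164,890 = 8.44%.
Headline unemployment rate = 6,427 / 162,822 = 3.95%.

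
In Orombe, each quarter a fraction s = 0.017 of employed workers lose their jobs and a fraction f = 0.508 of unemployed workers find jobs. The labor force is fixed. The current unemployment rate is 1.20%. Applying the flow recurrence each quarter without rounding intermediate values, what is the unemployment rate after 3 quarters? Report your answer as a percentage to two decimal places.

Unemployment rate after three quarters ≈ 3.02%.

With a fixed labor force, u_{t+1} = u_t + s·(1−u_t) − f·u_t = u_t·(1−s−f) + s.
Here 1−s−f = 0.475 and s = 0.017.
u_1 = 0.012000 × 0.475 + 0.017 = 0.022700.
u_2 = 0.022700 × 0.475 + 0.017 = 0.027783.
u_3 = 0.027783 × 0.475 + 0.017 = 0.030197.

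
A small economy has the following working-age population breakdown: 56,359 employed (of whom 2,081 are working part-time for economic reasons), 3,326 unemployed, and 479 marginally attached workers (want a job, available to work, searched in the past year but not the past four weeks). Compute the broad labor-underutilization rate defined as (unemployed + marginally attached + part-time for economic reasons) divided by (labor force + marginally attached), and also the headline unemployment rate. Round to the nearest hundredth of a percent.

Labor force = 56,359 + 3,326 = 59,685.
Numerator = 3,326 + 479 + 2,081 = 5,886.
Denominator = 59,685 + 479 = 60,164.
Broad rate = 5,886 / 60,164 = 9.78%.
Headline unemployment rate = 3,326 / 59,685 = 5.57%.

Broad underutilization rate ≈ 9.78%; headline unemployment rate ≈ 5.57%.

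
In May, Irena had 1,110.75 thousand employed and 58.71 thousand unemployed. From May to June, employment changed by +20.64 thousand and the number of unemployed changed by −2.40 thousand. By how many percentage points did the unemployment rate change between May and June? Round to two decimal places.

May: labor force = 1,110.75 + 58.71 = 1,169.46; u = 58.71/1,169.46 = 5.02%.
June: labor force = 1,131.39 + 56.31 = 1,187.70; u = 56.31/1,187.70 = 4.74%.
Change = 4.74% − 5.02% = −0.28 pp.

The unemployment rate changed by −0.28 percentage points.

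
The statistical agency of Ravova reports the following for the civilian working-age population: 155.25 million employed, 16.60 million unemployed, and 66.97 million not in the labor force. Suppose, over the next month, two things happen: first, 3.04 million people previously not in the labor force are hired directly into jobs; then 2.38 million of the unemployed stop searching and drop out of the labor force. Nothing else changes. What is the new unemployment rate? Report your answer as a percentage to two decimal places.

Initially, labor force = 155.25 + 16.60 = 171.85 million, so u = 16.60/171.85 = 9.66%.
After the first change, employed and labor force both rise by 3.04; unemployed unchanged → E = 158.29, U = 16.60, labor force = 174.89 million.
After the second change, unemployed and labor force both fall by 2.38 → E = 158.29, U = 14.22, labor force = 172.51 million.
New unemployment rate = 14.22 / 172.51 = 8.24%.

New unemployment rate ≈ 8.24%.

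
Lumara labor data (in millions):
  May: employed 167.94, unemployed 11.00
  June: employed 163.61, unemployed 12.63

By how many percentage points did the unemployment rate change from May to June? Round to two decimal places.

May: labor force = 167.94 + 11.00 = 178.94; u = 11.00/178.94 = 6.15%.
June: labor force = 163.61 + 12.63 = 176.24; u = 12.63/176.24 = 7.17%.
Change = 7.17% − 6.15% = +1.02 pp.

The unemployment rate changed by +1.02 percentage points.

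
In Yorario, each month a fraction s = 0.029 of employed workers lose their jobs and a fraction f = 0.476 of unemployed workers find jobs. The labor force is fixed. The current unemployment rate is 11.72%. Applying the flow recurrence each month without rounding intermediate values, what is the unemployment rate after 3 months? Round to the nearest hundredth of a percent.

With a fixed labor force, u_{t+1} = u_t + s·(1−u_t) − f·u_t = u_t·(1−s−f) + s.
Here 1−s−f = 0.495 and s = 0.029.
u_1 = 0.117200 × 0.495 + 0.029 = 0.087014.
u_2 = 0.087014 × 0.495 + 0.029 = 0.072072.
u_3 = 0.072072 × 0.495 + 0.029 = 0.064676.

Unemployment rate after three months ≈ 6.47%.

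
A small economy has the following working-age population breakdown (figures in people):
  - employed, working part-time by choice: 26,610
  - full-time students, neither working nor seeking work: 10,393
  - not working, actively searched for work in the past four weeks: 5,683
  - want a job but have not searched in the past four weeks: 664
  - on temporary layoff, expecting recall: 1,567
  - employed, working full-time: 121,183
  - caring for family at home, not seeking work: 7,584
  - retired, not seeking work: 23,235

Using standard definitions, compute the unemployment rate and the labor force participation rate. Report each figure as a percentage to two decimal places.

Unemployment rate ≈ 4.68%; labor force participation rate ≈ 78.73%.

Employed = 26,610 + 121,183 = 147,793.
Unemployed = 5,683 + 1,567 = 7,250 (jobless and actively searching, or on temporary layoff).
Labor force = 147,793 + 7,250 = 155,043.
Not in labor force = 10,393 + 664 + 7,584 + 23,235 = 41,876 (those not working and not actively searching are outside the labor force — including those who want a job but have given up searching).
Civilian working-age population = 155,043 + 41,876 = 196,919.
Unemployment rate = 7,250 / 155,043 = 4.68%.
Labor force participation rate = 155,043 / 196,919 = 78.73%.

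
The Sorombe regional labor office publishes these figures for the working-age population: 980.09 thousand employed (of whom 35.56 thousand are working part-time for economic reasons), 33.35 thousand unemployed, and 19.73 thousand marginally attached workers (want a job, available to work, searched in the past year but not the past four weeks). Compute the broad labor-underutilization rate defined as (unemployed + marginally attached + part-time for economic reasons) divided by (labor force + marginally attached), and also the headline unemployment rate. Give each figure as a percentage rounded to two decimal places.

Broad underutilization rate ≈ 8.58%; headline unemployment rate ≈ 3.29%.

Labor force = 980.09 + 33.35 = 1,013.44 thousand.
Numerator = 33.35 + 19.73 + 35.56 = 88.64 thousand.
Denominator = 1,013.44 + 19.73 = 1,033.17 thousand.
Broad rate = 88.64 / 1,033.17 = 8.58%.
Headline unemployment rate = 33.35 / 1,013.44 = 3.29%.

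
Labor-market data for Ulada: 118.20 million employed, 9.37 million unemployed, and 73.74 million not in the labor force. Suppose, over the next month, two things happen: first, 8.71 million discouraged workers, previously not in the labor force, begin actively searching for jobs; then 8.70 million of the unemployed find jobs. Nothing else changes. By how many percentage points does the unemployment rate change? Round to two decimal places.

Initially, labor force = 118.20 + 9.37 = 127.57 million, so u = 9.37/127.57 = 7.34%.
After the first change, unemployed and labor force both rise by 8.71 → E = 118.20, U = 18.08, labor force = 136.28 million.
After the second change, unemployed falls and employed rises by 8.70; labor force unchanged → E = 126.90, U = 9.38, labor force = 136.28 million.
New unemployment rate = 9.38 / 136.28 = 6.88%.
Change = 6.88% − 7.34% = −0.46 percentage points.

The unemployment rate changes by −0.46 percentage points.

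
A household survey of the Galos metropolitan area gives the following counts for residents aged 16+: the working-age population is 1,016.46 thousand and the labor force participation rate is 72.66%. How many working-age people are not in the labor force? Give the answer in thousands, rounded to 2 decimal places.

Share not in the labor force = 1 − 0.7266 = 0.2734.
Not in labor force = 0.2734 × 1,016.46 ≈ 277.90 thousand.

About 277.90 thousand are not in the labor force.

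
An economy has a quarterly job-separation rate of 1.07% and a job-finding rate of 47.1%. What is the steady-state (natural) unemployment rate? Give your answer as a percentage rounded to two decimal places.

At steady state the flows balance: s·E = f·U, so U/(E+U) = s/(s+f).
u* = 1.07 / (1.07 + 47.1) = 1.07 / 48.17 = 2.22%.

Steady-state unemployment rate ≈ 2.22%.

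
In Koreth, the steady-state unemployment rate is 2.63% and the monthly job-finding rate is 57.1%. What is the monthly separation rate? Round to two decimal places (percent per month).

From u* = s/(s+f): s = u·f/(1−u).
s = 0.0263 × 57.1 / (1 − 0.0263) = 1.5017 / 0.9737 ≈ 1.54% per month.

Separation rate ≈ 1.54% per month.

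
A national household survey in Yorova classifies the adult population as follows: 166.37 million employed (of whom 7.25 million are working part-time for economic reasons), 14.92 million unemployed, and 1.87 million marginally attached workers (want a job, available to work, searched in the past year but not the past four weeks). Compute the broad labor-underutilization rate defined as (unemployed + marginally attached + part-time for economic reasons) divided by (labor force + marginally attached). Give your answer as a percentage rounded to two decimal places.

Labor force = 166.37 + 14.92 = 181.29 million.
Numerator = 14.92 + 1.87 + 7.25 = 24.04 million.
Denominator = 181.29 + 1.87 = 183.16 million.
Broad rate = 24.04 / 183.16 = 13.13%.

Broad underutilization rate ≈ 13.13%.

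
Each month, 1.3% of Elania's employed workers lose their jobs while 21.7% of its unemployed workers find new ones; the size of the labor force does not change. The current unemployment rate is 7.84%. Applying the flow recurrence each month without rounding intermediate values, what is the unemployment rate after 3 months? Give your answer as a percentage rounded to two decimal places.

With a fixed labor force, u_{t+1} = u_t + s·(1−u_t) − f·u_t = u_t·(1−s−f) + s.
Here 1−s−f = 0.770 and s = 0.013.
u_1 = 0.078400 × 0.770 + 0.013 = 0.073368.
u_2 = 0.073368 × 0.770 + 0.013 = 0.069493.
u_3 = 0.069493 × 0.770 + 0.013 = 0.066510.

Unemployment rate after three months ≈ 6.65%.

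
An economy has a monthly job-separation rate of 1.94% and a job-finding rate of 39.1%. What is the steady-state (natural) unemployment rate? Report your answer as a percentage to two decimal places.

Steady-state unemployment rate ≈ 4.73%.

At steady state the flows balance: s·E = f·U, so U/(E+U) = s/(s+f).
u* = 1.94 / (1.94 + 39.1) = 1.94 / 41.04 = 4.73%.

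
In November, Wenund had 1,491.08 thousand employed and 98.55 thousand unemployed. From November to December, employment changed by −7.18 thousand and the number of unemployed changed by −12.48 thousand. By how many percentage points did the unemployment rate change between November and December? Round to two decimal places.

November: labor force = 1,491.08 + 98.55 = 1,589.63; u = 98.55/1,589.63 = 6.20%.
December: labor force = 1,483.90 + 86.07 = 1,569.97; u = 86.07/1,569.97 = 5.48%.
Change = 5.48% − 6.20% = −0.72 pp.

The unemployment rate changed by −0.72 percentage points.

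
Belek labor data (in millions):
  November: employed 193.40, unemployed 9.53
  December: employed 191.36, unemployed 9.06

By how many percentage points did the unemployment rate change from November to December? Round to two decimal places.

November: labor force = 193.40 + 9.53 = 202.93; u = 9.53/202.93 = 4.70%.
December: labor force = 191.36 + 9.06 = 200.42; u = 9.06/200.42 = 4.52%.
Change = 4.52% − 4.70% = −0.18 pp.

The unemployment rate changed by −0.18 percentage points.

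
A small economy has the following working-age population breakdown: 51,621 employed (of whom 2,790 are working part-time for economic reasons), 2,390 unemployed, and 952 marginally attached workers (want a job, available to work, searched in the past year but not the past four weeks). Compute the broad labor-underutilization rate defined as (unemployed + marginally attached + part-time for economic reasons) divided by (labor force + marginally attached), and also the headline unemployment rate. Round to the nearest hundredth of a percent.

Labor force = 51,621 + 2,390 = 54,011.
Numerator = 2,390 + 952 + 2,790 = 6,132.
Denominator = 54,011 + 952 = 54,963.
Broad rate = 6,132 / 54,963 = 11.16%.
Headline unemployment rate = 2,390 / 54,011 = 4.43%.

Broad underutilization rate ≈ 11.16%; headline unemployment rate ≈ 4.43%.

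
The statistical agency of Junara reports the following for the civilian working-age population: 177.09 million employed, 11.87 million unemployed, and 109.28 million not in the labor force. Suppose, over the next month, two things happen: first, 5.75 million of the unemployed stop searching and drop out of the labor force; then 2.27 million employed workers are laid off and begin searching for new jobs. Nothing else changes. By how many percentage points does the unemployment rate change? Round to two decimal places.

Initially, labor force = 177.09 + 11.87 = 188.96 million, so u = 11.87/188.96 = 6.28%.
After the first change, unemployed and labor force both fall by 5.75 → E = 177.09, U = 6.12, labor force = 183.21 million.
After the second change, employed falls and unemployed rises by 2.27; labor force unchanged → E = 174.82, U = 8.39, labor force = 183.21 million.
New unemployment rate = 8.39 / 183.21 = 4.58%.
Change = 4.58% − 6.28% = −1.70 percentage points.

The unemployment rate changes by −1.70 percentage points.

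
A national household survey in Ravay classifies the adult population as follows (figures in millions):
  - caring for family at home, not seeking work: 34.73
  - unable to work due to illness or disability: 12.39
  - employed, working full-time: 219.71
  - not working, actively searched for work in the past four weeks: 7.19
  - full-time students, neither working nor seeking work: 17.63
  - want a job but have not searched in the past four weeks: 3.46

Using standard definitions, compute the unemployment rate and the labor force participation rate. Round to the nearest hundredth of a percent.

Unemployment rate ≈ 3.17%; labor force participation rate ≈ 76.89%.

Employed = 219.71 million.
Unemployed = 7.19 million.
Labor force = 219.71 + 7.19 = 226.90 million.
Not in labor force = 34.73 + 12.39 + 17.63 + 3.46 = 68.21 million (those not working and not actively searching are outside the labor force — including those who want a job but have given up searching).
Civilian working-age population = 226.90 + 68.21 = 295.11 million.
Unemployment rate = 7.19 / 226.90 = 3.17%.
Labor force participation rate = 226.90 / 295.11 = 76.89%.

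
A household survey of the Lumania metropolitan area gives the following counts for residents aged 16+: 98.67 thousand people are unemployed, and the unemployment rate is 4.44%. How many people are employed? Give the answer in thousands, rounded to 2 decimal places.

Labor force = U / u = 98.67 / 0.0444 ≈ 2,222.30 thousand.
Employed = labor force − unemployed = 2,222.30 − 98.67 = 2,123.63 thousand.

About 2,123.63 thousand are employed.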